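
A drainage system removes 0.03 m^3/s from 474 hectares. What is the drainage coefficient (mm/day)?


DC = Q * 86400 / (A * 10000) * 1000
DC = 0.03 * 86400 / (474 * 10000) * 1000
DC = 2592000.0000 / 4740000

0.5468 mm/day


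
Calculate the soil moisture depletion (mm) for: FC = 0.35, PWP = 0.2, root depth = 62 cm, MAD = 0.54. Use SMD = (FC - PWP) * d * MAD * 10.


SMD = (FC - PWP) * d * MAD * 10
SMD = (0.35 - 0.2) * 62 * 0.54 * 10
SMD = 0.1500 * 62 * 0.54 * 10

50.2200 mm


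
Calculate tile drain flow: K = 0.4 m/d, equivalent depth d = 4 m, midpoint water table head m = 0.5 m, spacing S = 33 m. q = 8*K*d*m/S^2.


q = 8*K*d*m/S^2
q = 8*0.4*4*0.5/33^2
q = 6.4000 / 1089

0.0059 m/d


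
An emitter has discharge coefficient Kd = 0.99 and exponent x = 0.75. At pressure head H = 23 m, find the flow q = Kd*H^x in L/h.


q = Kd * H^x = 0.99 * 23^0.75 = 0.99 * 10.502577

10.3976 L/h


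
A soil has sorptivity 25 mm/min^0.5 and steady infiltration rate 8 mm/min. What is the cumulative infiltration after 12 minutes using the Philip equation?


F = S*sqrt(t) + A*t
F = 25*sqrt(12) + 8*12
F = 25*3.464102 + 96

182.6026 mm


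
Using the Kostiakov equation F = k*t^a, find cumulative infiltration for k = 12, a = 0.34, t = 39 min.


F = k * t^a = 12 * 39^0.34
F = 12 * 3.475057

41.7007 mm


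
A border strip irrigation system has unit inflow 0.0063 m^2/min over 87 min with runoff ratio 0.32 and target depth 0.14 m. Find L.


L = q*t/((1+r)*Z)
L = 0.0063*87/((1+0.32)*0.14)
L = 0.5481/0.1848

2.9659 m


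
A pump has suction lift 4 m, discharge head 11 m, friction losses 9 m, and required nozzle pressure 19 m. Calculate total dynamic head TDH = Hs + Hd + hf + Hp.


TDH = Hs + Hd + hf + Hp = 4 + 11 + 9 + 19 = 43

43 m


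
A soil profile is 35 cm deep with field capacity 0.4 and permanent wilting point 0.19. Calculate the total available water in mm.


AWC = (FC - PWP) * d * 10
AWC = (0.4 - 0.19) * 35 * 10
AWC = 0.2100 * 35 * 10

73.5000 mm


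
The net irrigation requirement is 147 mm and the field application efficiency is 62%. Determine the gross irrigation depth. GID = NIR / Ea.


Ea = 62% = 0.62
GID = NIR / Ea = 147 / 0.62 = 237.0968 mm

237.0968 mm


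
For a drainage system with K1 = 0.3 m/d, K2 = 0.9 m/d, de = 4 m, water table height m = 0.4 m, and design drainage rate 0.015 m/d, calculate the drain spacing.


S^2 = 8*K2*de*m/q + 4*K1*m^2/q
S^2 = 8*0.9*4*0.4/0.015 + 4*0.3*0.4^2/0.015
S = sqrt(780.8000)

27.9428 m


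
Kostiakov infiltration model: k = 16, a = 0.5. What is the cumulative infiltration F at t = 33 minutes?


F = k * t^a = 16 * 33^0.5
F = 16 * 5.744563

91.9130 mm


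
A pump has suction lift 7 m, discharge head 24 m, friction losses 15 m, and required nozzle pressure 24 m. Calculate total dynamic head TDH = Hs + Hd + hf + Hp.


TDH = Hs + Hd + hf + Hp = 7 + 24 + 15 + 24 = 70

70 m


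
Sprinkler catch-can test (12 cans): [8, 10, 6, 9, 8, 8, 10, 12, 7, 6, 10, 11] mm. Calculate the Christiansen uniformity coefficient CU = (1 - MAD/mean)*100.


mean = 8.750000 mm
MAD = 1.583333 mm
CU = (1 - 1.583333/8.750000)*100

81.9048 %


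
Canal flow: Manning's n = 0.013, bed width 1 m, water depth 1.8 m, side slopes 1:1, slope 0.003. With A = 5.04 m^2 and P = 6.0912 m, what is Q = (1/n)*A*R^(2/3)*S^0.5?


R = A/P = 5.04/6.0912 = 0.827423
Q = (1/0.013) * 5.04 * 0.827423^(2/3) * 0.003^0.5

18.7154 m^3/s


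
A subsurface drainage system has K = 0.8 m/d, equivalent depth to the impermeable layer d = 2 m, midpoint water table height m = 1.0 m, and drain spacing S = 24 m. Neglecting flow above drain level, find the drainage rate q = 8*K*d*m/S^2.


q = 8*K*d*m/S^2
q = 8*0.8*2*1.0/24^2
q = 12.8000 / 576

0.0222 m/d


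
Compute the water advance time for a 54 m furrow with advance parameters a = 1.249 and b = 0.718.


t = (L/a)^(1/b)
t = (54/1.249)^(1/0.718)
t = 43.234588^(1/0.718)

189.8089 min


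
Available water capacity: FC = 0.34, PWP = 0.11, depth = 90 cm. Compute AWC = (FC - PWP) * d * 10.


AWC = (FC - PWP) * d * 10
AWC = (0.34 - 0.11) * 90 * 10
AWC = 0.2300 * 90 * 10

207.0000 mm


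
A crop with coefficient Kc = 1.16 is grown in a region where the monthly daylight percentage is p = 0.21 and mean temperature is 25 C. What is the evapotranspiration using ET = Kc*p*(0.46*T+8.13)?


ET = Kc * p * (0.46*T + 8.13)
ET = 1.16 * 0.21 * (0.46*25 + 8.13)
ET = 1.16 * 0.21 * 19.6300

4.7819 mm/day


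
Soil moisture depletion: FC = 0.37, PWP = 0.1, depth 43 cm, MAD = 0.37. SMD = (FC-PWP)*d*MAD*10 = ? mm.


SMD = (FC - PWP) * d * MAD * 10
SMD = (0.37 - 0.1) * 43 * 0.37 * 10
SMD = 0.2700 * 43 * 0.37 * 10

42.9570 mm


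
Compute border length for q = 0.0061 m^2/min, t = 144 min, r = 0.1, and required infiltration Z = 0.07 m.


L = q*t/((1+r)*Z)
L = 0.0061*144/((1+0.1)*0.07)
L = 0.8784/0.077

11.4078 m


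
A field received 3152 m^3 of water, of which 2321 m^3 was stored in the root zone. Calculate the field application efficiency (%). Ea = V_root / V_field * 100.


Ea = V_root / V_field * 100 = 2321 / 3152 * 100 = 73.6358%

73.6358 %


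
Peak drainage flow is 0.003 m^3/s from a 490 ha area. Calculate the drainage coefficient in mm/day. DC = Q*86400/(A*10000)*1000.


DC = Q * 86400 / (A * 10000) * 1000
DC = 0.003 * 86400 / (490 * 10000) * 1000
DC = 259200.0000 / 4900000

0.0529 mm/day


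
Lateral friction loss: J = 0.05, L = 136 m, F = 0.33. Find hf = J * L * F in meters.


hf = J * L * F = 0.05 * 136 * 0.33 = 2.2440 m

2.2440 m


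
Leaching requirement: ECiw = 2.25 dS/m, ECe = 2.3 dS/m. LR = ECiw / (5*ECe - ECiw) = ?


LR = ECiw / (5*ECe - ECiw)
LR = 2.25 / (5*2.3 - 2.25)
LR = 2.25 / 9.2500

0.2432


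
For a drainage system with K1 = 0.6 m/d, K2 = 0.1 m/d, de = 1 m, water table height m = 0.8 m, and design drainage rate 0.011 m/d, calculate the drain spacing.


S^2 = 8*K2*de*m/q + 4*K1*m^2/q
S^2 = 8*0.1*1*0.8/0.011 + 4*0.6*0.8^2/0.011
S = sqrt(197.8182)

14.0648 m


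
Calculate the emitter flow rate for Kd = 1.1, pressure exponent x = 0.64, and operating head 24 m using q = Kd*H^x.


q = Kd * H^x = 1.1 * 24^0.64 = 1.1 * 7.644256

8.4087 L/h


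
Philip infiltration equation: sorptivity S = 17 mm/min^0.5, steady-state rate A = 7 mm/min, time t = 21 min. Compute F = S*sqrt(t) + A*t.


F = S*sqrt(t) + A*t
F = 17*sqrt(21) + 7*21
F = 17*4.582576 + 147

224.9038 mm


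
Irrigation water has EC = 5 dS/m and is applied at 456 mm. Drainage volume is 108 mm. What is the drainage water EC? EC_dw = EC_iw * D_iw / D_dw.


EC_dw = EC_iw * D_iw / D_dw
EC_dw = 5 * 456 / 108
EC_dw = 2280 / 108

21.1111 dS/m


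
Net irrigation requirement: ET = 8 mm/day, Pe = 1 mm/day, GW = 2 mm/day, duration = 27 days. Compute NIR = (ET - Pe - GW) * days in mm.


Daily deficit = ET - Pe - GW = 8 - 1 - 2 = 5 mm/day
NIR = 5 * 27 = 135 mm

135.0000 mm


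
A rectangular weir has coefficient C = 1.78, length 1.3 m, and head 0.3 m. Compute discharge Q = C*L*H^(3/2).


Q = C * L * H^(3/2) = 1.78 * 1.3 * 0.3^1.5 = 1.78 * 1.3 * 0.164317

0.3802 m^3/s


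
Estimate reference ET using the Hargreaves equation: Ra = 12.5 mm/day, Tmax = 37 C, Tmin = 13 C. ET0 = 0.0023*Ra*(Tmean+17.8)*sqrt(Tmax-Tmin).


Tmean = (Tmax + Tmin)/2 = (37 + 13)/2 = 25.0
ET0 = 0.0023 * 12.5 * (25.0 + 17.8) * sqrt(37 - 13)
ET0 = 0.0023 * 12.5 * 42.8 * 4.898979

6.0282 mm/day


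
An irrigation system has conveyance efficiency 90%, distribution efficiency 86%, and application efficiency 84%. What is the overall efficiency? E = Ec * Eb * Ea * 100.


Ec = 0.9, Eb = 0.86, Ea = 0.84
E = 0.9 * 0.86 * 0.84 * 100 = 65.0160%

65.0160 %


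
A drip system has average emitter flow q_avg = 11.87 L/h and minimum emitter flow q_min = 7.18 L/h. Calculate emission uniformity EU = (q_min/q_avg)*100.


EU = (q_min/q_avg)*100 = (7.18/11.87)*100 = 60.4886%

60.4886 %


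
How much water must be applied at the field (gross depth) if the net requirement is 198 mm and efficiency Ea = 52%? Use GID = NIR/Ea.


Ea = 52% = 0.52
GID = NIR / Ea = 198 / 0.52 = 380.7692 mm

380.7692 mm


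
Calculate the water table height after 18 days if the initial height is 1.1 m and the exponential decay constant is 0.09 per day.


m = m0 * exp(-k*t)
m = 1.1 * exp(-0.09 * 18)
m = 1.1 * exp(-1.6200)

0.2177 m


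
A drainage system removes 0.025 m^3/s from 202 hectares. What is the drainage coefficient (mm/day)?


DC = Q * 86400 / (A * 10000) * 1000
DC = 0.025 * 86400 / (202 * 10000) * 1000
DC = 2160000.0000 / 2020000

1.0693 mm/day


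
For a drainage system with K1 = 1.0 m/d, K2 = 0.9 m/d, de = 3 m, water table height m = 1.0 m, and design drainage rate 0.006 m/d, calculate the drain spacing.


S^2 = 8*K2*de*m/q + 4*K1*m^2/q
S^2 = 8*0.9*3*1.0/0.006 + 4*1.0*1.0^2/0.006
S = sqrt(4266.6667)

65.3197 m


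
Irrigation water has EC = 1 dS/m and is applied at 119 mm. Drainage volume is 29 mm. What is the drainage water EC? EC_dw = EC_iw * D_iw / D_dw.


EC_dw = EC_iw * D_iw / D_dw
EC_dw = 1 * 119 / 29
EC_dw = 119 / 29

4.1034 dS/m


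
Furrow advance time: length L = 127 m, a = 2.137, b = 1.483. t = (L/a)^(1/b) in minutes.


t = (L/a)^(1/b)
t = (127/2.137)^(1/1.483)
t = 59.429106^(1/1.483)

15.7117 min


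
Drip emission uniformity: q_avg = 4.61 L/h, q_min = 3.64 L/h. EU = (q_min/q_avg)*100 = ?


EU = (q_min/q_avg)*100 = (3.64/4.61)*100 = 78.9588%

78.9588 %


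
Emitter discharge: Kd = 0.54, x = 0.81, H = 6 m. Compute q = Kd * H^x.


q = Kd * H^x = 0.54 * 6^0.81 = 0.54 * 4.268768

2.3051 L/h


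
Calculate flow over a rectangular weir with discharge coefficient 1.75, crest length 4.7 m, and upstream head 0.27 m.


Q = C * L * H^(3/2) = 1.75 * 4.7 * 0.27^1.5 = 1.75 * 4.7 * 0.140296

1.1539 m^3/s


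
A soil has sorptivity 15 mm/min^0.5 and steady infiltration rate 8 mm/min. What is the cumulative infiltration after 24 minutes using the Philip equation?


F = S*sqrt(t) + A*t
F = 15*sqrt(24) + 8*24
F = 15*4.898979 + 192

265.4847 mm


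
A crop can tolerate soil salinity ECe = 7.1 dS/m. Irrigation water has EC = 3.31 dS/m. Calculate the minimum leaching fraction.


LR = ECiw / (5*ECe - ECiw)
LR = 3.31 / (5*7.1 - 3.31)
LR = 3.31 / 32.1900

0.1028


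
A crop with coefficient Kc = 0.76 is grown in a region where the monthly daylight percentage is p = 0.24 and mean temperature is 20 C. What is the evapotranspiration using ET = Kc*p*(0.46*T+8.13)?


ET = Kc * p * (0.46*T + 8.13)
ET = 0.76 * 0.24 * (0.46*20 + 8.13)
ET = 0.76 * 0.24 * 17.3300

3.1610 mm/day


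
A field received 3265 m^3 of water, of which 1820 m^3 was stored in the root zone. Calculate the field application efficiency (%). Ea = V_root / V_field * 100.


Ea = V_root / V_field * 100 = 1820 / 3265 * 100 = 55.7427%

55.7427 %


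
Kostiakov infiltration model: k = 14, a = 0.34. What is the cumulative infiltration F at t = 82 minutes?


F = k * t^a = 14 * 82^0.34
F = 14 * 4.474008

62.6361 mm


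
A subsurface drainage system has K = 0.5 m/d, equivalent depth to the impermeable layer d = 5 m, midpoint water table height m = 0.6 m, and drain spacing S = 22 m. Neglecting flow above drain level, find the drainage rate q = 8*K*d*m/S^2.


q = 8*K*d*m/S^2
q = 8*0.5*5*0.6/22^2
q = 12.0000 / 484

0.0248 m/d


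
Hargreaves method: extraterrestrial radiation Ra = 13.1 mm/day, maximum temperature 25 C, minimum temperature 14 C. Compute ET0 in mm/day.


Tmean = (Tmax + Tmin)/2 = (25 + 14)/2 = 19.5
ET0 = 0.0023 * 13.1 * (19.5 + 17.8) * sqrt(25 - 14)
ET0 = 0.0023 * 13.1 * 37.3 * 3.316625

3.7274 mm/day


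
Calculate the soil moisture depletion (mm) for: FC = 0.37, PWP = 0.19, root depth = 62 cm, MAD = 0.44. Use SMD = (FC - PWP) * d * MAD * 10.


SMD = (FC - PWP) * d * MAD * 10
SMD = (0.37 - 0.19) * 62 * 0.44 * 10
SMD = 0.1800 * 62 * 0.44 * 10

49.1040 mm


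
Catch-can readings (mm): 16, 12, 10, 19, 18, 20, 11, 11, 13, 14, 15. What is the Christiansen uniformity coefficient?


mean = 14.454545 mm
MAD = 2.859504 mm
CU = (1 - 2.859504/14.454545)*100

80.2173 %


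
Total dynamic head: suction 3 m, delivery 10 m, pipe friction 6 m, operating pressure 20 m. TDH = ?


TDH = Hs + Hd + hf + Hp = 3 + 10 + 6 + 20 = 39

39 m


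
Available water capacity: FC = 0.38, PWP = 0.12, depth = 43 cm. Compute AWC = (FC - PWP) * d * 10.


AWC = (FC - PWP) * d * 10
AWC = (0.38 - 0.12) * 43 * 10
AWC = 0.2600 * 43 * 10

111.8000 mm


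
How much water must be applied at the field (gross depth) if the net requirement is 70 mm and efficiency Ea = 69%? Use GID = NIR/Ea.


Ea = 69% = 0.69
GID = NIR / Ea = 70 / 0.69 = 101.4493 mm

101.4493 mm


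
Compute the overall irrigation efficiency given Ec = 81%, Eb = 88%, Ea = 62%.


Ec = 0.81, Eb = 0.88, Ea = 0.62
E = 0.81 * 0.88 * 0.62 * 100 = 44.1936%

44.1936 %


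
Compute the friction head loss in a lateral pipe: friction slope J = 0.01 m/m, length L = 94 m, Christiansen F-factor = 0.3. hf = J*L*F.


hf = J * L * F = 0.01 * 94 * 0.3 = 0.2820 m

0.2820 m


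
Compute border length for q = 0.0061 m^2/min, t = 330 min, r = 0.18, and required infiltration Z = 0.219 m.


L = q*t/((1+r)*Z)
L = 0.0061*330/((1+0.18)*0.219)
L = 2.013/0.25842

7.7896 m


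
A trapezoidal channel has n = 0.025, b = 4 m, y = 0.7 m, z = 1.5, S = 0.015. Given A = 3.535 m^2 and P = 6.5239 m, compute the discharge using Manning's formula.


R = A/P = 3.535/6.5239 = 0.541854
Q = (1/0.025) * 3.535 * 0.541854^(2/3) * 0.015^0.5

11.5102 m^3/s


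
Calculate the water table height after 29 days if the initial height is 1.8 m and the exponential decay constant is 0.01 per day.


m = m0 * exp(-k*t)
m = 1.8 * exp(-0.01 * 29)
m = 1.8 * exp(-0.2900)

1.3469 m


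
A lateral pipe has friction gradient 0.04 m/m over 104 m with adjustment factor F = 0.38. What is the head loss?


hf = J * L * F = 0.04 * 104 * 0.38 = 1.5808 m

1.5808 m


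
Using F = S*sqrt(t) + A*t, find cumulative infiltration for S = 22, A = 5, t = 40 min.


F = S*sqrt(t) + A*t
F = 22*sqrt(40) + 5*40
F = 22*6.324555 + 200

339.1402 mm


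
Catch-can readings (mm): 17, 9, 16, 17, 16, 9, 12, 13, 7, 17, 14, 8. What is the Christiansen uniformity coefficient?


mean = 12.916667 mm
MAD = 3.263889 mm
CU = (1 - 3.263889/12.916667)*100

74.7312 %


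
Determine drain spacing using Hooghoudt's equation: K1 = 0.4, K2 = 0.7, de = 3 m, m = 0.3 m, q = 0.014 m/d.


S^2 = 8*K2*de*m/q + 4*K1*m^2/q
S^2 = 8*0.7*3*0.3/0.014 + 4*0.4*0.3^2/0.014
S = sqrt(370.2857)

19.2428 m


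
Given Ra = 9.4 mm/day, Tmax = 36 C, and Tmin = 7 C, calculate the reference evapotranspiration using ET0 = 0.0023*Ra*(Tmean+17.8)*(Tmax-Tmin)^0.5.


Tmean = (Tmax + Tmin)/2 = (36 + 7)/2 = 21.5
ET0 = 0.0023 * 9.4 * (21.5 + 17.8) * sqrt(36 - 7)
ET0 = 0.0023 * 9.4 * 39.3 * 5.385165

4.5756 mm/day


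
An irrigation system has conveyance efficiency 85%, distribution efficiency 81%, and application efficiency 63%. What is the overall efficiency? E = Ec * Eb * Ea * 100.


Ec = 0.85, Eb = 0.81, Ea = 0.63
E = 0.85 * 0.81 * 0.63 * 100 = 43.3755%

43.3755 %


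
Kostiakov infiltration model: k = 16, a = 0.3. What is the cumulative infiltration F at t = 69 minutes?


F = k * t^a = 16 * 69^0.3
F = 16 * 3.561679

56.9869 mm


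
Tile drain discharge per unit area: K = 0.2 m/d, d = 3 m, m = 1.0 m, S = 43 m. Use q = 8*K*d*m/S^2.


q = 8*K*d*m/S^2
q = 8*0.2*3*1.0/43^2
q = 4.8000 / 1849

0.0026 m/d


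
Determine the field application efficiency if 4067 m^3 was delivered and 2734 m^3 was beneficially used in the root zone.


Ea = V_root / V_field * 100 = 2734 / 4067 * 100 = 67.2240%

67.2240 %


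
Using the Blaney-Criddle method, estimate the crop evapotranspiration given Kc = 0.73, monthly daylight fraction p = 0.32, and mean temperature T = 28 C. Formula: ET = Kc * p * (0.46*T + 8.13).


ET = Kc * p * (0.46*T + 8.13)
ET = 0.73 * 0.32 * (0.46*28 + 8.13)
ET = 0.73 * 0.32 * 21.0100

4.9079 mm/day


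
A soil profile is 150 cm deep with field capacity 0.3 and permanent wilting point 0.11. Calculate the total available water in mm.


AWC = (FC - PWP) * d * 10
AWC = (0.3 - 0.11) * 150 * 10
AWC = 0.1900 * 150 * 10

285.0000 mm


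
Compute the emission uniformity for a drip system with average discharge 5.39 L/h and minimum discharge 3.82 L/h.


EU = (q_min/q_avg)*100 = (3.82/5.39)*100 = 70.8720%

70.8720 %


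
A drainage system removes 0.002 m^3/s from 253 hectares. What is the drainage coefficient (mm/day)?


DC = Q * 86400 / (A * 10000) * 1000
DC = 0.002 * 86400 / (253 * 10000) * 1000
DC = 172800.0000 / 2530000

0.0683 mm/day


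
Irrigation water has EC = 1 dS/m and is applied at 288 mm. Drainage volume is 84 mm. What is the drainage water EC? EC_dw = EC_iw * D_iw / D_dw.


EC_dw = EC_iw * D_iw / D_dw
EC_dw = 1 * 288 / 84
EC_dw = 288 / 84

3.4286 dS/m


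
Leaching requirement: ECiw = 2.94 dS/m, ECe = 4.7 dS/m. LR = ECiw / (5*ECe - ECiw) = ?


LR = ECiw / (5*ECe - ECiw)
LR = 2.94 / (5*4.7 - 2.94)
LR = 2.94 / 20.5600

0.1430


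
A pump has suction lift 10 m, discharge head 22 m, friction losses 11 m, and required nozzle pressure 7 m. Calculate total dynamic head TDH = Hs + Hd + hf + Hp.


TDH = Hs + Hd + hf + Hp = 10 + 22 + 11 + 7 = 50

50 m


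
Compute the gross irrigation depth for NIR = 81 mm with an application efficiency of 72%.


Ea = 72% = 0.72
GID = NIR / Ea = 81 / 0.72 = 112.5000 mm

112.5000 mm


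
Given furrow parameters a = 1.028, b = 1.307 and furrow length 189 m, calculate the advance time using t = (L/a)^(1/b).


t = (L/a)^(1/b)
t = (189/1.028)^(1/1.307)
t = 183.852140^(1/1.307)

54.0219 min


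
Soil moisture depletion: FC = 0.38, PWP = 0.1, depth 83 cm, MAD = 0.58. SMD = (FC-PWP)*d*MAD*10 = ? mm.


SMD = (FC - PWP) * d * MAD * 10
SMD = (0.38 - 0.1) * 83 * 0.58 * 10
SMD = 0.2800 * 83 * 0.58 * 10

134.7920 mm


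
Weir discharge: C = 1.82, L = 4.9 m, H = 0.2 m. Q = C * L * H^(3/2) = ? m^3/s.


Q = C * L * H^(3/2) = 1.82 * 4.9 * 0.2^1.5 = 1.82 * 4.9 * 0.089443

0.7977 m^3/s


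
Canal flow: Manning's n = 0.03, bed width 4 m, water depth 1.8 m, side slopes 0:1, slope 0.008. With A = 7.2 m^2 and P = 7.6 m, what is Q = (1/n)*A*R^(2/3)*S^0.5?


R = A/P = 7.2/7.6 = 0.947368
Q = (1/0.03) * 7.2 * 0.947368^(2/3) * 0.008^0.5

20.7063 m^3/s


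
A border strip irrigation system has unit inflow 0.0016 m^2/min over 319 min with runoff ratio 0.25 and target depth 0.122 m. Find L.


L = q*t/((1+r)*Z)
L = 0.0016*319/((1+0.25)*0.122)
L = 0.5104/0.1525

3.3469 m


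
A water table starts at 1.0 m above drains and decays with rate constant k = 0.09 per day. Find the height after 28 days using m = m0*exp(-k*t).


m = m0 * exp(-k*t)
m = 1.0 * exp(-0.09 * 28)
m = 1.0 * exp(-2.5200)

0.0805 m


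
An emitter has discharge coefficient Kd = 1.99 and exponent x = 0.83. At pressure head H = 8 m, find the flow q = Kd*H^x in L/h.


q = Kd * H^x = 1.99 * 8^0.83 = 1.99 * 5.617780

11.1794 L/h


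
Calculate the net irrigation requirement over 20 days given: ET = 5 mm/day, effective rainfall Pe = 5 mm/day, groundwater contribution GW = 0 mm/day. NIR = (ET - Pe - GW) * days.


Daily deficit = ET - Pe - GW = 5 - 5 - 0 = 0 mm/day
NIR = 0 * 20 = 0 mm

0 mm


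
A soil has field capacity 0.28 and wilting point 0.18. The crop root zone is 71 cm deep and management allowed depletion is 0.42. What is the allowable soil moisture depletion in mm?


SMD = (FC - PWP) * d * MAD * 10
SMD = (0.28 - 0.18) * 71 * 0.42 * 10
SMD = 0.1000 * 71 * 0.42 * 10

29.8200 mm


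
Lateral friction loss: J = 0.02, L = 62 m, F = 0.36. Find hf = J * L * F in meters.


hf = J * L * F = 0.02 * 62 * 0.36 = 0.4464 m

0.4464 m


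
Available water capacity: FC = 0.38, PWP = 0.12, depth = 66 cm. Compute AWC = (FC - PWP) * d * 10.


AWC = (FC - PWP) * d * 10
AWC = (0.38 - 0.12) * 66 * 10
AWC = 0.2600 * 66 * 10

171.6000 mm


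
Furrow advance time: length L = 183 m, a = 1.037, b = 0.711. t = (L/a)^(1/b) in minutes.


t = (L/a)^(1/b)
t = (183/1.037)^(1/0.711)
t = 176.470588^(1/0.711)

1445.0295 min


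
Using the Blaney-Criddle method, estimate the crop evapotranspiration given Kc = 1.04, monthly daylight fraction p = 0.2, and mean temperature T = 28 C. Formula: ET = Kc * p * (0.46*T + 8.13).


ET = Kc * p * (0.46*T + 8.13)
ET = 1.04 * 0.2 * (0.46*28 + 8.13)
ET = 1.04 * 0.2 * 21.0100

4.3701 mm/day


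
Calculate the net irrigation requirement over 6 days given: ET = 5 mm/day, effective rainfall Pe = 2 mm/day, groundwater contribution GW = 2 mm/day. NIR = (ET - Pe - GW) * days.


Daily deficit = ET - Pe - GW = 5 - 2 - 2 = 1 mm/day
NIR = 1 * 6 = 6 mm

6.0000 mm


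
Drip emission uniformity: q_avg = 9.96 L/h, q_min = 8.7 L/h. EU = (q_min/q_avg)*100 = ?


EU = (q_min/q_avg)*100 = (8.7/9.96)*100 = 87.3494%

87.3494 %


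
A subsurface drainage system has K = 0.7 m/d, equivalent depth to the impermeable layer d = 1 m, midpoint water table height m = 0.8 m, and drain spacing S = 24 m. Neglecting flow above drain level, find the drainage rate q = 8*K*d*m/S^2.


q = 8*K*d*m/S^2
q = 8*0.7*1*0.8/24^2
q = 4.4800 / 576

0.0078 m/d


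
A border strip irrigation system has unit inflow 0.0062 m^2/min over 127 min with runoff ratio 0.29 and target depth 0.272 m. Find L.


L = q*t/((1+r)*Z)
L = 0.0062*127/((1+0.29)*0.272)
L = 0.7874/0.35088

2.2441 m


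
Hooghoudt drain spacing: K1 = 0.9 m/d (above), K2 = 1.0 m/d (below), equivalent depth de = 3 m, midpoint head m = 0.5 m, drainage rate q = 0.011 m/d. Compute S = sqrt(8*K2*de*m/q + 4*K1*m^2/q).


S^2 = 8*K2*de*m/q + 4*K1*m^2/q
S^2 = 8*1.0*3*0.5/0.011 + 4*0.9*0.5^2/0.011
S = sqrt(1172.7273)

34.2451 m


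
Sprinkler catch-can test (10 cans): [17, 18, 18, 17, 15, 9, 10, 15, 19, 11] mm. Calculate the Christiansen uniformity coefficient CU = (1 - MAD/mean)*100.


mean = 14.900000 mm
MAD = 2.940000 mm
CU = (1 - 2.940000/14.900000)*100

80.2685 %


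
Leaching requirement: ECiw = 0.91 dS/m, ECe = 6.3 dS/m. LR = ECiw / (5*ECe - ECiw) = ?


LR = ECiw / (5*ECe - ECiw)
LR = 0.91 / (5*6.3 - 0.91)
LR = 0.91 / 30.5900

0.0297


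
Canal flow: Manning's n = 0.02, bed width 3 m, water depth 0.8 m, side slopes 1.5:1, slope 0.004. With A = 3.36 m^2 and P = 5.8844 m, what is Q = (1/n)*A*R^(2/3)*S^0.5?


R = A/P = 3.36/5.8844 = 0.571001
Q = (1/0.02) * 3.36 * 0.571001^(2/3) * 0.004^0.5

7.3130 m^3/s


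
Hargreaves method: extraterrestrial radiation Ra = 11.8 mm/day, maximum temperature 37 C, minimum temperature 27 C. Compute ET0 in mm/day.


Tmean = (Tmax + Tmin)/2 = (37 + 27)/2 = 32.0
ET0 = 0.0023 * 11.8 * (32.0 + 17.8) * sqrt(37 - 27)
ET0 = 0.0023 * 11.8 * 49.8 * 3.162278

4.2740 mm/day


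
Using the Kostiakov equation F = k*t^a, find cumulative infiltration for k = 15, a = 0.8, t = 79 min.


F = k * t^a = 15 * 79^0.8
F = 15 * 32.968689

494.5303 mm


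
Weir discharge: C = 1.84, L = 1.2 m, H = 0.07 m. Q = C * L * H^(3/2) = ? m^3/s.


Q = C * L * H^(3/2) = 1.84 * 1.2 * 0.07^1.5 = 1.84 * 1.2 * 0.018520

0.0409 m^3/s


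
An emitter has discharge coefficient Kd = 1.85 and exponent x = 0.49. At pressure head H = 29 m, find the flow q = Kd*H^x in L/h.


q = Kd * H^x = 1.85 * 29^0.49 = 1.85 * 5.206849

9.6327 L/h


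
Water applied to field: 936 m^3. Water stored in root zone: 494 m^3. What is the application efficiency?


Ea = V_root / V_field * 100 = 494 / 936 * 100 = 52.7778%

52.7778 %


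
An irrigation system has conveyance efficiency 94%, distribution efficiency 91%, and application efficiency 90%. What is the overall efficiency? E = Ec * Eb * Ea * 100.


Ec = 0.94, Eb = 0.91, Ea = 0.9
E = 0.94 * 0.91 * 0.9 * 100 = 76.9860%

76.9860 %


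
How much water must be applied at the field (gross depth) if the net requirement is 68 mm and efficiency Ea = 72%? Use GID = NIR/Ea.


Ea = 72% = 0.72
GID = NIR / Ea = 68 / 0.72 = 94.4444 mm

94.4444 mm


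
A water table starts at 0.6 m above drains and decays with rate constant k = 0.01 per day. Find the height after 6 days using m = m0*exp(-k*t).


m = m0 * exp(-k*t)
m = 0.6 * exp(-0.01 * 6)
m = 0.6 * exp(-0.0600)

0.5651 m


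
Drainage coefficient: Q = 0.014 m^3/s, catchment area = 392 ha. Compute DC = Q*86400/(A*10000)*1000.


DC = Q * 86400 / (A * 10000) * 1000
DC = 0.014 * 86400 / (392 * 10000) * 1000
DC = 1209600.0000 / 3920000

0.3086 mm/day


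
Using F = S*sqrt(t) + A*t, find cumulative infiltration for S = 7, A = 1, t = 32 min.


F = S*sqrt(t) + A*t
F = 7*sqrt(32) + 1*32
F = 7*5.656854 + 32

71.5980 mm


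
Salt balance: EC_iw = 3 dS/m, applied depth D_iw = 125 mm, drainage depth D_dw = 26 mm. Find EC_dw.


EC_dw = EC_iw * D_iw / D_dw
EC_dw = 3 * 125 / 26
EC_dw = 375 / 26

14.4231 dS/m


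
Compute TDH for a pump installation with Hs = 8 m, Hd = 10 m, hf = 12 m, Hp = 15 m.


TDH = Hs + Hd + hf + Hp = 8 + 10 + 12 + 15 = 45

45 m


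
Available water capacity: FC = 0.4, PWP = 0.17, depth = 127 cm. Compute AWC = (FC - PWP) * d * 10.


AWC = (FC - PWP) * d * 10
AWC = (0.4 - 0.17) * 127 * 10
AWC = 0.2300 * 127 * 10

292.1000 mm


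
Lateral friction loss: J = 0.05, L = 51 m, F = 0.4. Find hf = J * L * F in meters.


hf = J * L * F = 0.05 * 51 * 0.4 = 1.0200 m

1.0200 m


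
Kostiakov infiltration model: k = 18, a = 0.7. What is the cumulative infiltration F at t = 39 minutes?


F = k * t^a = 18 * 39^0.7
F = 18 * 12.994071

233.8933 mm


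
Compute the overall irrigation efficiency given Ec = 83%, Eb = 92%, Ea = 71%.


Ec = 0.83, Eb = 0.92, Ea = 0.71
E = 0.83 * 0.92 * 0.71 * 100 = 54.2156%

54.2156 %


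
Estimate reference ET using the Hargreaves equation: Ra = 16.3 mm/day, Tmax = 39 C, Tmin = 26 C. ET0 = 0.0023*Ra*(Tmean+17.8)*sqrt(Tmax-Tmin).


Tmean = (Tmax + Tmin)/2 = (39 + 26)/2 = 32.5
ET0 = 0.0023 * 16.3 * (32.5 + 17.8) * sqrt(39 - 26)
ET0 = 0.0023 * 16.3 * 50.3 * 3.605551

6.7992 mm/day


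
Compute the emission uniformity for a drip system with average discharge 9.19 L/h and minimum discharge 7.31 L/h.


EU = (q_min/q_avg)*100 = (7.31/9.19)*100 = 79.5430%

79.5430 %


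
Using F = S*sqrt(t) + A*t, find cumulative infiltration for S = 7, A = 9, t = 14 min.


F = S*sqrt(t) + A*t
F = 7*sqrt(14) + 9*14
F = 7*3.741657 + 126

152.1916 mm


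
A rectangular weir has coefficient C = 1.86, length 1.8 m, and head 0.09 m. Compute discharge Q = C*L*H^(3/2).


Q = C * L * H^(3/2) = 1.86 * 1.8 * 0.09^1.5 = 1.86 * 1.8 * 0.027000

0.0904 m^3/s


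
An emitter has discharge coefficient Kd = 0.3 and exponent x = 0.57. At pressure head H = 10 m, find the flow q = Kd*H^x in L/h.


q = Kd * H^x = 0.3 * 10^0.57 = 0.3 * 3.715352

1.1146 L/h


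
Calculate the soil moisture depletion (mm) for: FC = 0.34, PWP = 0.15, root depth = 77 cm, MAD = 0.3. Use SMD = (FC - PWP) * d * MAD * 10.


SMD = (FC - PWP) * d * MAD * 10
SMD = (0.34 - 0.15) * 77 * 0.3 * 10
SMD = 0.1900 * 77 * 0.3 * 10

43.8900 mm


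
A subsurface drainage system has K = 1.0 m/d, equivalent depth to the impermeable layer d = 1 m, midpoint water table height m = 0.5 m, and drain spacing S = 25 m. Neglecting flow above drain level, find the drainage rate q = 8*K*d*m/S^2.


q = 8*K*d*m/S^2
q = 8*1.0*1*0.5/25^2
q = 4.0000 / 625

0.0064 m/d


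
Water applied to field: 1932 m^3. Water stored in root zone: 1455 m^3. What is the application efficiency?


Ea = V_root / V_field * 100 = 1455 / 1932 * 100 = 75.3106%

75.3106 %


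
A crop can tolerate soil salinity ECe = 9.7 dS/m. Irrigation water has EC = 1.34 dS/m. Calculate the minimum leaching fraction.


LR = ECiw / (5*ECe - ECiw)
LR = 1.34 / (5*9.7 - 1.34)
LR = 1.34 / 47.1600

0.0284


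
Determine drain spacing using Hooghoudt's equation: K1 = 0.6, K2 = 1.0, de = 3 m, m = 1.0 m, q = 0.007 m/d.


S^2 = 8*K2*de*m/q + 4*K1*m^2/q
S^2 = 8*1.0*3*1.0/0.007 + 4*0.6*1.0^2/0.007
S = sqrt(3771.4286)

61.4120 m


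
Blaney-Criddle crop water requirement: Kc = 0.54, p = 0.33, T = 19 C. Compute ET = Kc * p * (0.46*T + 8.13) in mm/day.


ET = Kc * p * (0.46*T + 8.13)
ET = 0.54 * 0.33 * (0.46*19 + 8.13)
ET = 0.54 * 0.33 * 16.8700

3.0062 mm/day


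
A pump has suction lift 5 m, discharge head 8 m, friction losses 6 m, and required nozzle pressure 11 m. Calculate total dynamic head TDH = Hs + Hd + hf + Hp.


TDH = Hs + Hd + hf + Hp = 5 + 8 + 6 + 11 = 30

30 m


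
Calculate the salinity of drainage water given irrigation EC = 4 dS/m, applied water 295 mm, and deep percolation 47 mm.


EC_dw = EC_iw * D_iw / D_dw
EC_dw = 4 * 295 / 47
EC_dw = 1180 / 47

25.1064 dS/m


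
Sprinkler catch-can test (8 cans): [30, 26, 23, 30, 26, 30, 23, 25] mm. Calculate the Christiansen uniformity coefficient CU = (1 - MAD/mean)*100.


mean = 26.625000 mm
MAD = 2.531250 mm
CU = (1 - 2.531250/26.625000)*100

90.4930 %


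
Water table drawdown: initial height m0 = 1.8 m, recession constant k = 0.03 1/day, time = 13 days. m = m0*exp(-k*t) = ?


m = m0 * exp(-k*t)
m = 1.8 * exp(-0.03 * 13)
m = 1.8 * exp(-0.3900)

1.2187 m


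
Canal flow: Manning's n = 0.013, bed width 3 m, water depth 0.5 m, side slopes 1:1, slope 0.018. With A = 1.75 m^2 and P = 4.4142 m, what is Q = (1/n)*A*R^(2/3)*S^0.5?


R = A/P = 1.75/4.4142 = 0.396448
Q = (1/0.013) * 1.75 * 0.396448^(2/3) * 0.018^0.5

9.7466 m^3/s


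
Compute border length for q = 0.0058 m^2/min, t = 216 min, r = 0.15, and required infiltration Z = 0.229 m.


L = q*t/((1+r)*Z)
L = 0.0058*216/((1+0.15)*0.229)
L = 1.2528/0.26335

4.7572 m


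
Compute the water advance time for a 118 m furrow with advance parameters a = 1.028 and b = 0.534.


t = (L/a)^(1/b)
t = (118/1.028)^(1/0.534)
t = 114.785992^(1/0.534)

7202.2772 min


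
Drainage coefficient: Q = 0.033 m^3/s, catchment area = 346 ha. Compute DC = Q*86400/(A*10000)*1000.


DC = Q * 86400 / (A * 10000) * 1000
DC = 0.033 * 86400 / (346 * 10000) * 1000
DC = 2851200.0000 / 3460000

0.8240 mm/day


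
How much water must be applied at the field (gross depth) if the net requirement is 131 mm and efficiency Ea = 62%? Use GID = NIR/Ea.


Ea = 62% = 0.62
GID = NIR / Ea = 131 / 0.62 = 211.2903 mm

211.2903 mm


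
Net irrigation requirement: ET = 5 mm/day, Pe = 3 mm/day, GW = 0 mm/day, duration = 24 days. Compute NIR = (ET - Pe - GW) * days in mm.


Daily deficit = ET - Pe - GW = 5 - 3 - 0 = 2 mm/day
NIR = 2 * 24 = 48 mm

48.0000 mm


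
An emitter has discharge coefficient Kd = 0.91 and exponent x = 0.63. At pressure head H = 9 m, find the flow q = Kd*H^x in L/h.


q = Kd * H^x = 0.91 * 9^0.63 = 0.91 * 3.991837

3.6326 L/h


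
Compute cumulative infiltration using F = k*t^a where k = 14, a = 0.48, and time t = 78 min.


F = k * t^a = 14 * 78^0.48
F = 14 * 8.094787

113.3270 mm


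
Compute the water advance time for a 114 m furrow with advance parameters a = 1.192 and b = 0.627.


t = (L/a)^(1/b)
t = (114/1.192)^(1/0.627)
t = 95.637584^(1/0.627)

1441.7743 min


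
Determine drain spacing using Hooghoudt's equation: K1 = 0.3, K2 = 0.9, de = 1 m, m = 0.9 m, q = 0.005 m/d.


S^2 = 8*K2*de*m/q + 4*K1*m^2/q
S^2 = 8*0.9*1*0.9/0.005 + 4*0.3*0.9^2/0.005
S = sqrt(1490.4000)

38.6057 m


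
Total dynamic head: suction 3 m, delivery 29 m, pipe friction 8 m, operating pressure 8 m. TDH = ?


TDH = Hs + Hd + hf + Hp = 3 + 29 + 8 + 8 = 48

48 m


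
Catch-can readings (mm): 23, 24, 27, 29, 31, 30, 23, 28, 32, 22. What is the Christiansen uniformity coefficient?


mean = 26.900000 mm
MAD = 3.120000 mm
CU = (1 - 3.120000/26.900000)*100

88.4015 %


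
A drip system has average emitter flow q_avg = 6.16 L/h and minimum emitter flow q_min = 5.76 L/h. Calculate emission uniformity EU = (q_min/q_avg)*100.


EU = (q_min/q_avg)*100 = (5.76/6.16)*100 = 93.5065%

93.5065 %


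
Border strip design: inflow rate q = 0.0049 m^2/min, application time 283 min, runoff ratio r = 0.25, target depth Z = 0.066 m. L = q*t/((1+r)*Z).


L = q*t/((1+r)*Z)
L = 0.0049*283/((1+0.25)*0.066)
L = 1.3867/0.0825

16.8085 m


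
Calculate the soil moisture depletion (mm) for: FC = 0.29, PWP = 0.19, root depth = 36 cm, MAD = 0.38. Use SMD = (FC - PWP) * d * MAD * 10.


SMD = (FC - PWP) * d * MAD * 10
SMD = (0.29 - 0.19) * 36 * 0.38 * 10
SMD = 0.1000 * 36 * 0.38 * 10

13.6800 mm


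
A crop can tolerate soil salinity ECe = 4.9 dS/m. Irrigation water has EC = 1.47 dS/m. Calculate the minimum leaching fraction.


LR = ECiw / (5*ECe - ECiw)
LR = 1.47 / (5*4.9 - 1.47)
LR = 1.47 / 23.0300

0.0638


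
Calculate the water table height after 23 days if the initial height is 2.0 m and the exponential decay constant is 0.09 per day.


m = m0 * exp(-k*t)
m = 2.0 * exp(-0.09 * 23)
m = 2.0 * exp(-2.0700)

0.2524 m


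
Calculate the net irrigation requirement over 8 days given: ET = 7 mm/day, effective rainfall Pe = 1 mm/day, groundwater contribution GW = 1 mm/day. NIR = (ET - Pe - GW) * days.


Daily deficit = ET - Pe - GW = 7 - 1 - 1 = 5 mm/day
NIR = 5 * 8 = 40 mm

40.0000 mm


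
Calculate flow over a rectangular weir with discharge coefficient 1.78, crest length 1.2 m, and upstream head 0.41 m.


Q = C * L * H^(3/2) = 1.78 * 1.2 * 0.41^1.5 = 1.78 * 1.2 * 0.262528

0.5608 m^3/s


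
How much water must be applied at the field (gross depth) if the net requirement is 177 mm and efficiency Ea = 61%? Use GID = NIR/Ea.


Ea = 61% = 0.61
GID = NIR / Ea = 177 / 0.61 = 290.1639 mm

290.1639 mm


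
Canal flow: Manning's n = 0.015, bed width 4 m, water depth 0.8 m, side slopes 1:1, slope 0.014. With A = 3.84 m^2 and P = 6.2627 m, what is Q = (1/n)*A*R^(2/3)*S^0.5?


R = A/P = 3.84/6.2627 = 0.613154
Q = (1/0.015) * 3.84 * 0.613154^(2/3) * 0.014^0.5

21.8617 m^3/s


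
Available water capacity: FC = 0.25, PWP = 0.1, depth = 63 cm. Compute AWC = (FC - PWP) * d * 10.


AWC = (FC - PWP) * d * 10
AWC = (0.25 - 0.1) * 63 * 10
AWC = 0.1500 * 63 * 10

94.5000 mm


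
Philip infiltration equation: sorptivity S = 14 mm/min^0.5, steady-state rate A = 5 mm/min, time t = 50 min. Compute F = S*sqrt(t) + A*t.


F = S*sqrt(t) + A*t
F = 14*sqrt(50) + 5*50
F = 14*7.071068 + 250

348.9950 mm


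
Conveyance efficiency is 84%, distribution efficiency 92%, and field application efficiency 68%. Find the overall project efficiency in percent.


Ec = 0.84, Eb = 0.92, Ea = 0.68
E = 0.84 * 0.92 * 0.68 * 100 = 52.5504%

52.5504 %


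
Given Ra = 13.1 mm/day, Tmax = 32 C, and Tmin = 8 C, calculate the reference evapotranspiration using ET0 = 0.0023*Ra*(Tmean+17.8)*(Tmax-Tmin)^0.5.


Tmean = (Tmax + Tmin)/2 = (32 + 8)/2 = 20.0
ET0 = 0.0023 * 13.1 * (20.0 + 17.8) * sqrt(32 - 8)
ET0 = 0.0023 * 13.1 * 37.8 * 4.898979

5.5795 mm/day


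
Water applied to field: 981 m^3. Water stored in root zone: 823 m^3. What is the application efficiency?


Ea = V_root / V_field * 100 = 823 / 981 * 100 = 83.8940%

83.8940 %


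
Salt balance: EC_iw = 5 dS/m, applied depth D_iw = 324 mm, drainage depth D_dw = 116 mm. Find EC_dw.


EC_dw = EC_iw * D_iw / D_dw
EC_dw = 5 * 324 / 116
EC_dw = 1620 / 116

13.9655 dS/m


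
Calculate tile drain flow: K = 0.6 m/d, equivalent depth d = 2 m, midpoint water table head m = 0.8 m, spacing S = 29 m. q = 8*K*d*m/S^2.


q = 8*K*d*m/S^2
q = 8*0.6*2*0.8/29^2
q = 7.6800 / 841

0.0091 m/d


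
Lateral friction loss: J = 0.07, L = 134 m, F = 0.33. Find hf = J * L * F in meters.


hf = J * L * F = 0.07 * 134 * 0.33 = 3.0954 m

3.0954 m


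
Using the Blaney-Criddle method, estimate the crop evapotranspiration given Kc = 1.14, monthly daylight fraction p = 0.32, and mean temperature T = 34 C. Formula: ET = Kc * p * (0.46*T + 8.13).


ET = Kc * p * (0.46*T + 8.13)
ET = 1.14 * 0.32 * (0.46*34 + 8.13)
ET = 1.14 * 0.32 * 23.7700

8.6713 mm/day


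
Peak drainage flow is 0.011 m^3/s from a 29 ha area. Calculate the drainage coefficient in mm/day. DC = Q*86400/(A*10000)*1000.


DC = Q * 86400 / (A * 10000) * 1000
DC = 0.011 * 86400 / (29 * 10000) * 1000
DC = 950400.0000 / 290000

3.2772 mm/day


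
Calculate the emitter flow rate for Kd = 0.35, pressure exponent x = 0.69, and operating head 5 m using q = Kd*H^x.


q = Kd * H^x = 0.35 * 5^0.69 = 0.35 * 3.035913

1.0626 L/h


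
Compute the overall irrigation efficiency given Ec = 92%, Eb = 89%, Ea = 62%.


Ec = 0.92, Eb = 0.89, Ea = 0.62
E = 0.92 * 0.89 * 0.62 * 100 = 50.7656%

50.7656 %


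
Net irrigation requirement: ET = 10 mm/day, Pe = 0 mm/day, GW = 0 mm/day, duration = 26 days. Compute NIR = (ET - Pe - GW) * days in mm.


Daily deficit = ET - Pe - GW = 10 - 0 - 0 = 10 mm/day
NIR = 10 * 26 = 260 mm

260.0000 mm


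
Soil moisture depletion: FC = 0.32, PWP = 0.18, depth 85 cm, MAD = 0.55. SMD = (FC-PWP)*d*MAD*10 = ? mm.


SMD = (FC - PWP) * d * MAD * 10
SMD = (0.32 - 0.18) * 85 * 0.55 * 10
SMD = 0.1400 * 85 * 0.55 * 10

65.4500 mm


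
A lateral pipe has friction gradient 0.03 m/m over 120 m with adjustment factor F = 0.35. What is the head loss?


hf = J * L * F = 0.03 * 120 * 0.35 = 1.2600 m

1.2600 m


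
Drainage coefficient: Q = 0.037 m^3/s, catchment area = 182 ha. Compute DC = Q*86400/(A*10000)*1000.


DC = Q * 86400 / (A * 10000) * 1000
DC = 0.037 * 86400 / (182 * 10000) * 1000
DC = 3196800.0000 / 1820000

1.7565 mm/day


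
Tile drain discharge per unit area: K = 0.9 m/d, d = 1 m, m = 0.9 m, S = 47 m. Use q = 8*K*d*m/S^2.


q = 8*K*d*m/S^2
q = 8*0.9*1*0.9/47^2
q = 6.4800 / 2209

0.0029 m/d


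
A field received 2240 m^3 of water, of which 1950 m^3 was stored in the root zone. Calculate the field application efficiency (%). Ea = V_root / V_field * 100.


Ea = V_root / V_field * 100 = 1950 / 2240 * 100 = 87.0536%

87.0536 %


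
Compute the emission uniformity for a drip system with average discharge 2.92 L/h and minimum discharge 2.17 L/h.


EU = (q_min/q_avg)*100 = (2.17/2.92)*100 = 74.3151%

74.3151 %


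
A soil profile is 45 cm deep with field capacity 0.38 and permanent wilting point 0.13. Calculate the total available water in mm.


AWC = (FC - PWP) * d * 10
AWC = (0.38 - 0.13) * 45 * 10
AWC = 0.2500 * 45 * 10

112.5000 mm


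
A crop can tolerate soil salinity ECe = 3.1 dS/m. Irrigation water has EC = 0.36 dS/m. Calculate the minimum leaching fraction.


LR = ECiw / (5*ECe - ECiw)
LR = 0.36 / (5*3.1 - 0.36)
LR = 0.36 / 15.1400

0.0238


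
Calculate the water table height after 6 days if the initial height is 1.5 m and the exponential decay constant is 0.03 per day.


m = m0 * exp(-k*t)
m = 1.5 * exp(-0.03 * 6)
m = 1.5 * exp(-0.1800)

1.2529 m


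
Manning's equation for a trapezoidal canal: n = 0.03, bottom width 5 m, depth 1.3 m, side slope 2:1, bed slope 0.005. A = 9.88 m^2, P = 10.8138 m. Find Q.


R = A/P = 9.88/10.8138 = 0.913647
Q = (1/0.03) * 9.88 * 0.913647^(2/3) * 0.005^0.5

21.9267 m^3/s


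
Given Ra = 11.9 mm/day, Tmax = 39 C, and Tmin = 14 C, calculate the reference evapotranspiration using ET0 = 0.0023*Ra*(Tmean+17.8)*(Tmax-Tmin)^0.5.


Tmean = (Tmax + Tmin)/2 = (39 + 14)/2 = 26.5
ET0 = 0.0023 * 11.9 * (26.5 + 17.8) * sqrt(39 - 14)
ET0 = 0.0023 * 11.9 * 44.3 * 5.000000

6.0625 mm/day


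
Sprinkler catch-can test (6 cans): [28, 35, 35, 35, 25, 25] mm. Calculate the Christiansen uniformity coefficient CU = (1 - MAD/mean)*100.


mean = 30.500000 mm
MAD = 4.500000 mm
CU = (1 - 4.500000/30.500000)*100

85.2459 %


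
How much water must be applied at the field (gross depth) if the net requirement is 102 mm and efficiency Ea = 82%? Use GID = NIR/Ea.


Ea = 82% = 0.82
GID = NIR / Ea = 102 / 0.82 = 124.3902 mm

124.3902 mm


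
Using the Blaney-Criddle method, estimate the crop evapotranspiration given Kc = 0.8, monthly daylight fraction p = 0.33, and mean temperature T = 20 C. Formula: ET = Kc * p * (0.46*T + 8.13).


ET = Kc * p * (0.46*T + 8.13)
ET = 0.8 * 0.33 * (0.46*20 + 8.13)
ET = 0.8 * 0.33 * 17.3300

4.5751 mm/day
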